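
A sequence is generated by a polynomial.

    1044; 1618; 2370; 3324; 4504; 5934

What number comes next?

First differences: 574, 752, 954, 1180, 1430
Second differences: 178, 202, 226, 250
Third differences: 24, 24, 24
The third differences are constant (24).
250 + 24 = 274;  1430 + 274 = 1704;  5934 + 1704 = 7638

7638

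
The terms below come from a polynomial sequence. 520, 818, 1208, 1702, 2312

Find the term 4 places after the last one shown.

6152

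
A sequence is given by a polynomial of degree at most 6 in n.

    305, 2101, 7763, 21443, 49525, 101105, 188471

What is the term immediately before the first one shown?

D1: 1796  5662  13680  28082  51580  87366
D2: 3866  8018  14402  23498  35786
D3: 4152  6384  9096  12288
D4: 2232  2712  3192
D5: 480  480
The fifth differences are constant at 480.
Work back: 2232 − 480 = 1752;  4152 − 1752 = 2400;  3866 − 2400 = 1466;  1796 − 1466 = 330;  305 − 330 = -25

-25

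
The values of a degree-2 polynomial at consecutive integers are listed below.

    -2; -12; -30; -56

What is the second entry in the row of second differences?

-8

D1: -10, -18, -26
D2: -8, -8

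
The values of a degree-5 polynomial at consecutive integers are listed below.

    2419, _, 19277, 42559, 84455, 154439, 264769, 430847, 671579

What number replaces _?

Using the last 7 terms:
23282  41896  69984  110330  166078  240732
18614  28088  40346  55748  74654
9474  12258  15402  18906
2784  3144  3504
360  360
Constant fifth difference = 360.
Extend backward: 2784 − 360 = 2424;  9474 − 2424 = 7050;  18614 − 7050 = 11564;  23282 − 11564 = 11718;  19277 − 11718 = 7559

7559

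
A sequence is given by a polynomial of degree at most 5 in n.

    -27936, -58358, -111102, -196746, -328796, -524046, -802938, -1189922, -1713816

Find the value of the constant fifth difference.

D1: -30422, -52744, -85644, -132050, -195250, -278892, -386984, -523894
D2: -22322, -32900, -46406, -63200, -83642, -108092, -136910
D3: -10578, -13506, -16794, -20442, -24450, -28818
D4: -2928, -3288, -3648, -4008, -4368
D5: -360, -360, -360, -360

-360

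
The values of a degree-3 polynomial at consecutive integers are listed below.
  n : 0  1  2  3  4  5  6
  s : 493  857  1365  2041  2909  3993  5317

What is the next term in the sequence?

364, 508, 676, 868, 1084, 1324
144, 168, 192, 216, 240
24, 24, 24, 24
Constant third difference = 24, so extend:
240 + 24 = 264;  1324 + 264 = 1588;  5317 + 1588 = 6905

6905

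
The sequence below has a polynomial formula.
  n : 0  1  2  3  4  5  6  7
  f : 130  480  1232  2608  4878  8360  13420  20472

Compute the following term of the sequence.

First differences: 350, 752, 1376, 2270, 3482, 5060, 7052
Second differences: 402, 624, 894, 1212, 1578, 1992
Third differences: 222, 270, 318, 366, 414
Fourth differences: 48, 48, 48, 48
Fourth differences constant at 48.
414 + 48 = 462;  1992 + 462 = 2454;  7052 + 2454 = 9506;  20472 + 9506 = 29978

29978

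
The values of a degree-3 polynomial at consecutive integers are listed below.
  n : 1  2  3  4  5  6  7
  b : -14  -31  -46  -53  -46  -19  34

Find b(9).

242

D1: -17  -15  -7  7  27  53
D2: 2  8  14  20  26
D3: 6  6  6  6
Third differences constant at 6.
26 + 6 = 32;  53 + 32 = 85;  34 + 85 = 119
32 + 6 = 38;  85 + 38 = 123;  119 + 123 = 242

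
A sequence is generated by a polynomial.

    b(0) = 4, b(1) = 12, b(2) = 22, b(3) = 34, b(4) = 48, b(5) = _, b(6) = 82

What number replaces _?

64

Using the first 5 terms:
D1: 8  10  12  14
D2: 2  2  2
Constant second difference = 2.
Extend forward: 14 + 2 = 16;  48 + 16 = 64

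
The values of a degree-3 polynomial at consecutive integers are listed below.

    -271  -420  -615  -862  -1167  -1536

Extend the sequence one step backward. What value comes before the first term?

Δ: -149  -195  -247  -305  -369
Δ²: -46  -52  -58  -64
Δ³: -6  -6  -6
The third differences are constant at -6.
Work back: -46 + 6 = -40;  -149 + 40 = -109;  -271 + 109 = -162

-162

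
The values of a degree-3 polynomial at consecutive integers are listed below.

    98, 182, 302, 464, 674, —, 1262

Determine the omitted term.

Using the first 5 terms:
D1: 84, 120, 162, 210
D2: 36, 42, 48
D3: 6, 6
Constant third difference = 6.
Extend forward: 48 + 6 = 54;  210 + 54 = 264;  674 + 264 = 938

938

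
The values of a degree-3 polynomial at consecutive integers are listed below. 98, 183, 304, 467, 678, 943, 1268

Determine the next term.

1659

D1: 85 , 121 , 163 , 211 , 265 , 325
D2: 36 , 42 , 48 , 54 , 60
D3: 6 , 6 , 6 , 6
The third differences are constant (6).
60 + 6 = 66;  325 + 66 = 391;  1268 + 391 = 1659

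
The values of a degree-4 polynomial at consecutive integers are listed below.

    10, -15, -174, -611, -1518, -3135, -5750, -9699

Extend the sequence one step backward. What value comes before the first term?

-3

First differences: -25  -159  -437  -907  -1617  -2615  -3949
Second differences: -134  -278  -470  -710  -998  -1334
Third differences: -144  -192  -240  -288  -336
Fourth differences: -48  -48  -48  -48
The fourth differences are constant at -48.
Work back: -144 + 48 = -96;  -134 + 96 = -38;  -25 + 38 = 13;  10 − 13 = -3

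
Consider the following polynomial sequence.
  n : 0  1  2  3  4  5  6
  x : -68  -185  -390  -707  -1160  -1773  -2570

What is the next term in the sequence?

-3575

-117  -205  -317  -453  -613  -797
-88  -112  -136  -160  -184
-24  -24  -24  -24
Third differences constant at -24.
-184 − 24 = -208;  -797 − 208 = -1005;  -2570 − 1005 = -3575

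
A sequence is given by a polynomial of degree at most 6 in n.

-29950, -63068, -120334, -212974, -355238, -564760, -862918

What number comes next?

Δ: -33118, -57266, -92640, -142264, -209522, -298158
Δ²: -24148, -35374, -49624, -67258, -88636
Δ³: -11226, -14250, -17634, -21378
Δ⁴: -3024, -3384, -3744
Δ⁵: -360, -360
Fifth differences constant at -360.
-3744 − 360 = -4104;  -21378 − 4104 = -25482;  -88636 − 25482 = -114118;  -298158 − 114118 = -412276;  -862918 − 412276 = -1275194

-1275194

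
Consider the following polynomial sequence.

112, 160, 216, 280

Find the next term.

Δ: 48 , 56 , 64
Δ²: 8 , 8
Second differences constant at 8.
64 + 8 = 72;  280 + 72 = 352

352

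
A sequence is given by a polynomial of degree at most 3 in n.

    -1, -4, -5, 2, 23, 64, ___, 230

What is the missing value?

131

Using the first 6 terms:
D1: -3  -1  7  21  41
D2: 2  8  14  20
D3: 6  6  6
Constant third difference = 6.
Extend forward: 20 + 6 = 26;  41 + 26 = 67;  64 + 67 = 131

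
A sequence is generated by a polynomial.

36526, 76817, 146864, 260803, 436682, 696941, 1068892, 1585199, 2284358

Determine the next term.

3211177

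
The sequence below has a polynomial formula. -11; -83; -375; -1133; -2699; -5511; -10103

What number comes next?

-17105

Δ: -72, -292, -758, -1566, -2812, -4592
Δ²: -220, -466, -808, -1246, -1780
Δ³: -246, -342, -438, -534
Δ⁴: -96, -96, -96
Constant fourth difference = -96, so extend:
-534 − 96 = -630;  -1780 − 630 = -2410;  -4592 − 2410 = -7002;  -10103 − 7002 = -17105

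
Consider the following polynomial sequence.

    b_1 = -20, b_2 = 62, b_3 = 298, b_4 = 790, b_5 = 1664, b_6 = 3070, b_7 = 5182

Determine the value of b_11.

First differences: 82 , 236 , 492 , 874 , 1406 , 2112
Second differences: 154 , 256 , 382 , 532 , 706
Third differences: 102 , 126 , 150 , 174
Fourth differences: 24 , 24 , 24
Fourth differences constant at 24.
174 + 24 = 198;  706 + 198 = 904;  2112 + 904 = 3016;  5182 + 3016 = 8198
198 + 24 = 222;  904 + 222 = 1126;  3016 + 1126 = 4142;  8198 + 4142 = 12340
222 + 24 = 246;  1126 + 246 = 1372;  4142 + 1372 = 5514;  12340 + 5514 = 17854
246 + 24 = 270;  1372 + 270 = 1642;  5514 + 1642 = 7156;  17854 + 7156 = 25010

25010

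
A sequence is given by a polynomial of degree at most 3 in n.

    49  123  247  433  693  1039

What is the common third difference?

12

D1: 74, 124, 186, 260, 346
D2: 50, 62, 74, 86
D3: 12, 12, 12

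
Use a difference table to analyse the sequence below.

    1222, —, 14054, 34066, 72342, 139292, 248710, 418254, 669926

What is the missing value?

4800

Using the last 7 terms:
20012, 38276, 66950, 109418, 169544, 251672
18264, 28674, 42468, 60126, 82128
10410, 13794, 17658, 22002
3384, 3864, 4344
480, 480
Constant fifth difference = 480.
Extend backward: 3384 − 480 = 2904;  10410 − 2904 = 7506;  18264 − 7506 = 10758;  20012 − 10758 = 9254;  14054 − 9254 = 4800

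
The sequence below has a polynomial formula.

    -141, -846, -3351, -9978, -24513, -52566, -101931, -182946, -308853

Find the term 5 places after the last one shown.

-2323878

-705  -2505  -6627  -14535  -28053  -49365  -81015  -125907
-1800  -4122  -7908  -13518  -21312  -31650  -44892
-2322  -3786  -5610  -7794  -10338  -13242
-1464  -1824  -2184  -2544  -2904
-360  -360  -360  -360
Fifth differences constant at -360.
-2904 − 360 = -3264;  -13242 − 3264 = -16506;  -44892 − 16506 = -61398;  -125907 − 61398 = -187305;  -308853 − 187305 = -496158
-3264 − 360 = -3624;  -16506 − 3624 = -20130;  -61398 − 20130 = -81528;  -187305 − 81528 = -268833;  -496158 − 268833 = -764991
-3624 − 360 = -3984;  -20130 − 3984 = -24114;  -81528 − 24114 = -105642;  -268833 − 105642 = -374475;  -764991 − 374475 = -1139466
-3984 − 360 = -4344;  -24114 − 4344 = -28458;  -105642 − 28458 = -134100;  -374475 − 134100 = -508575;  -1139466 − 508575 = -1648041
-4344 − 360 = -4704;  -28458 − 4704 = -33162;  -134100 − 33162 = -167262;  -508575 − 167262 = -675837;  -1648041 − 675837 = -2323878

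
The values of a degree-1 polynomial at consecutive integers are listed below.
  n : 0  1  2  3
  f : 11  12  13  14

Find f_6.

D1: 1, 1, 1
First differences constant at 1.
14 + 1 = 15
15 + 1 = 16
16 + 1 = 17

17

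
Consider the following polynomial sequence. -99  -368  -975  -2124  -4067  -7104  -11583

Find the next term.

-17900

-269 , -607 , -1149 , -1943 , -3037 , -4479
-338 , -542 , -794 , -1094 , -1442
-204 , -252 , -300 , -348
-48 , -48 , -48
Constant fourth difference = -48, so extend:
-348 − 48 = -396;  -1442 − 396 = -1838;  -4479 − 1838 = -6317;  -11583 − 6317 = -17900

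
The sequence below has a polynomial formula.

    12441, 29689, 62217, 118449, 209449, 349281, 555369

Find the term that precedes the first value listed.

4329

First differences: 17248, 32528, 56232, 91000, 139832, 206088
Second differences: 15280, 23704, 34768, 48832, 66256
Third differences: 8424, 11064, 14064, 17424
Fourth differences: 2640, 3000, 3360
Fifth differences: 360, 360
The fifth differences are constant at 360.
Work back: 2640 − 360 = 2280;  8424 − 2280 = 6144;  15280 − 6144 = 9136;  17248 − 9136 = 8112;  12441 − 8112 = 4329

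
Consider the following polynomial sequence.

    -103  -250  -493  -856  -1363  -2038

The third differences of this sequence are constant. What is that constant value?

-24

Δ: -147, -243, -363, -507, -675
Δ²: -96, -120, -144, -168
Δ³: -24, -24, -24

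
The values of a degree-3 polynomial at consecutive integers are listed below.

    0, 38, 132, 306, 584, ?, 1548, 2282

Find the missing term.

Using the first 5 terms:
38  94  174  278
56  80  104
24  24
Constant third difference = 24.
Extend forward: 104 + 24 = 128;  278 + 128 = 406;  584 + 406 = 990

990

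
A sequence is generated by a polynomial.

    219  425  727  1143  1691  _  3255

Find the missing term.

2389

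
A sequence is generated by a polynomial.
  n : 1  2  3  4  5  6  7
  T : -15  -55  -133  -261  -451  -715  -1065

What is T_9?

-2071

Δ: -40  -78  -128  -190  -264  -350
Δ²: -38  -50  -62  -74  -86
Δ³: -12  -12  -12  -12
Third differences constant at -12.
-86 − 12 = -98;  -350 − 98 = -448;  -1065 − 448 = -1513
-98 − 12 = -110;  -448 − 110 = -558;  -1513 − 558 = -2071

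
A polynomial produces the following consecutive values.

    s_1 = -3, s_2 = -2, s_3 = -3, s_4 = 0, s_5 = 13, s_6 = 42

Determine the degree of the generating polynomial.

1, -1, 3, 13, 29
-2, 4, 10, 16
6, 6, 6
The third differences are constant, so the polynomial has degree 3.

3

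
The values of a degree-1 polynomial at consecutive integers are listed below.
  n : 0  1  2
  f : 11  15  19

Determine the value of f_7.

Δ: 4  4
Constant first difference = 4, so extend:
19 + 4 = 23
23 + 4 = 27
27 + 4 = 31
31 + 4 = 35
35 + 4 = 39

39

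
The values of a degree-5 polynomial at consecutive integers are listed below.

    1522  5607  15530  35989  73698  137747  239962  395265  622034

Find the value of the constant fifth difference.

360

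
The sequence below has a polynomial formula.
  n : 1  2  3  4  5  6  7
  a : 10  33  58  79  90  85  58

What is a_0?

-5

D1: 23  25  21  11  -5  -27
D2: 2  -4  -10  -16  -22
D3: -6  -6  -6  -6
The third differences are constant at -6.
Work back: 2 + 6 = 8;  23 − 8 = 15;  10 − 15 = -5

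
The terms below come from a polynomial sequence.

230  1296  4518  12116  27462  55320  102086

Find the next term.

1066, 3222, 7598, 15346, 27858, 46766
2156, 4376, 7748, 12512, 18908
2220, 3372, 4764, 6396
1152, 1392, 1632
240, 240
Constant fifth difference = 240, so extend:
1632 + 240 = 1872;  6396 + 1872 = 8268;  18908 + 8268 = 27176;  46766 + 27176 = 73942;  102086 + 73942 = 176028

176028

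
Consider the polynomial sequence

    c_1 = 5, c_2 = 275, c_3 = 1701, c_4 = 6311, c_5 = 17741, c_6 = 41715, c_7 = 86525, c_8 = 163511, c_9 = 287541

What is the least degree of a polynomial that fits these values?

First differences: 270, 1426, 4610, 11430, 23974, 44810, 76986, 124030
Second differences: 1156, 3184, 6820, 12544, 20836, 32176, 47044
Third differences: 2028, 3636, 5724, 8292, 11340, 14868
Fourth differences: 1608, 2088, 2568, 3048, 3528
Fifth differences: 480, 480, 480, 480
The fifth differences are constant, so the polynomial has degree 5.

5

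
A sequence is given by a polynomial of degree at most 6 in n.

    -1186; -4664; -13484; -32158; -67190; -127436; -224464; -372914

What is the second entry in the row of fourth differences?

D1: -3478, -8820, -18674, -35032, -60246, -97028, -148450
D2: -5342, -9854, -16358, -25214, -36782, -51422
D3: -4512, -6504, -8856, -11568, -14640
D4: -1992, -2352, -2712, -3072
D5: -360, -360, -360

-2352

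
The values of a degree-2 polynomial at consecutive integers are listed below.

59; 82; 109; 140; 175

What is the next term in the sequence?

23 , 27 , 31 , 35
4 , 4 , 4
The second differences are constant (4).
35 + 4 = 39;  175 + 39 = 214

214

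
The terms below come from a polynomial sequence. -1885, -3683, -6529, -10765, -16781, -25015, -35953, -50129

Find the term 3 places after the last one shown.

Δ: -1798 , -2846 , -4236 , -6016 , -8234 , -10938 , -14176
Δ²: -1048 , -1390 , -1780 , -2218 , -2704 , -3238
Δ³: -342 , -390 , -438 , -486 , -534
Δ⁴: -48 , -48 , -48 , -48
Constant fourth difference = -48, so extend:
-534 − 48 = -582;  -3238 − 582 = -3820;  -14176 − 3820 = -17996;  -50129 − 17996 = -68125
-582 − 48 = -630;  -3820 − 630 = -4450;  -17996 − 4450 = -22446;  -68125 − 22446 = -90571
-630 − 48 = -678;  -4450 − 678 = -5128;  -22446 − 5128 = -27574;  -90571 − 27574 = -118145

-118145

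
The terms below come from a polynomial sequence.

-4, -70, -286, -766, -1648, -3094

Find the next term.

First differences: -66, -216, -480, -882, -1446
Second differences: -150, -264, -402, -564
Third differences: -114, -138, -162
Fourth differences: -24, -24
The fourth differences are constant (-24).
-162 − 24 = -186;  -564 − 186 = -750;  -1446 − 750 = -2196;  -3094 − 2196 = -5290

-5290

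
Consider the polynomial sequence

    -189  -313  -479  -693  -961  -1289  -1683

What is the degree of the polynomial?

D1: -124, -166, -214, -268, -328, -394
D2: -42, -48, -54, -60, -66
D3: -6, -6, -6, -6
The third differences are constant, so the polynomial has degree 3.

3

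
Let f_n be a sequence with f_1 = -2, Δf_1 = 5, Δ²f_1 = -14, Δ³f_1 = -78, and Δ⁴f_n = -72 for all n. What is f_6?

Build the table forward from the leading diagonal:
Δ⁴: -72  -72  -72  -72  -72  -72
Δ³: -78  -150  -222  -294  -366  -438
Δ²: -14  -92  -242  -464  -758  -1124
Δ: 5  -9  -101  -343  -807  -1565
f: -2  3  -6  -107  -450  -1257

-1257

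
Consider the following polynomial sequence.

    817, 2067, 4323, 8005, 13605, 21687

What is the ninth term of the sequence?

D1: 1250 , 2256 , 3682 , 5600 , 8082
D2: 1006 , 1426 , 1918 , 2482
D3: 420 , 492 , 564
D4: 72 , 72
Fourth differences constant at 72.
564 + 72 = 636;  2482 + 636 = 3118;  8082 + 3118 = 11200;  21687 + 11200 = 32887
636 + 72 = 708;  3118 + 708 = 3826;  11200 + 3826 = 15026;  32887 + 15026 = 47913
708 + 72 = 780;  3826 + 780 = 4606;  15026 + 4606 = 19632;  47913 + 19632 = 67545

67545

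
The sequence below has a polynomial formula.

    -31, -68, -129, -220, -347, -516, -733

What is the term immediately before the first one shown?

-12

-37, -61, -91, -127, -169, -217
-24, -30, -36, -42, -48
-6, -6, -6, -6
The third differences are constant at -6.
Work back: -24 + 6 = -18;  -37 + 18 = -19;  -31 + 19 = -12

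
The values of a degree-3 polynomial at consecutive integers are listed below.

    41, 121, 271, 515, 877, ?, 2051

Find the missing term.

Using the first 5 terms:
D1: 80, 150, 244, 362
D2: 70, 94, 118
D3: 24, 24
Constant third difference = 24.
Extend forward: 118 + 24 = 142;  362 + 142 = 504;  877 + 504 = 1381

1381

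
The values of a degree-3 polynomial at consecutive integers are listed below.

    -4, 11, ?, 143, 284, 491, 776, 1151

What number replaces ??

Using the last 5 terms:
Δ: 141, 207, 285, 375
Δ²: 66, 78, 90
Δ³: 12, 12
Constant third difference = 12.
Extend backward: 66 − 12 = 54;  141 − 54 = 87;  143 − 87 = 56

56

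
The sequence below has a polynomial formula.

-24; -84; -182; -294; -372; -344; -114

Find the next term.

438

First differences: -60, -98, -112, -78, 28, 230
Second differences: -38, -14, 34, 106, 202
Third differences: 24, 48, 72, 96
Fourth differences: 24, 24, 24
The fourth differences are constant (24).
96 + 24 = 120;  202 + 120 = 322;  230 + 322 = 552;  -114 + 552 = 438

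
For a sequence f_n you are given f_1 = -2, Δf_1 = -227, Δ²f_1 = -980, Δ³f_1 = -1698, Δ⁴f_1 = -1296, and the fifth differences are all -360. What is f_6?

Build the table forward from the leading diagonal:
D5: -360, -360, -360, -360, -360, -360
D4: -1296, -1656, -2016, -2376, -2736, -3096
D3: -1698, -2994, -4650, -6666, -9042, -11778
D2: -980, -2678, -5672, -10322, -16988, -26030
D1: -227, -1207, -3885, -9557, -19879, -36867
f: -2, -229, -1436, -5321, -14878, -34757

-34757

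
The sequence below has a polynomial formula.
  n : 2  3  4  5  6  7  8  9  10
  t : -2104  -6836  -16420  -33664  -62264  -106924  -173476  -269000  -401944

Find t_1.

-184

-4732  -9584  -17244  -28600  -44660  -66552  -95524  -132944
-4852  -7660  -11356  -16060  -21892  -28972  -37420
-2808  -3696  -4704  -5832  -7080  -8448
-888  -1008  -1128  -1248  -1368
-120  -120  -120  -120
The fifth differences are constant at -120.
Work back: -888 + 120 = -768;  -2808 + 768 = -2040;  -4852 + 2040 = -2812;  -4732 + 2812 = -1920;  -2104 + 1920 = -184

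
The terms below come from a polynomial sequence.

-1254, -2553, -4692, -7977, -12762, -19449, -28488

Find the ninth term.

-55662

-1299, -2139, -3285, -4785, -6687, -9039
-840, -1146, -1500, -1902, -2352
-306, -354, -402, -450
-48, -48, -48
Constant fourth difference = -48, so extend:
-450 − 48 = -498;  -2352 − 498 = -2850;  -9039 − 2850 = -11889;  -28488 − 11889 = -40377
-498 − 48 = -546;  -2850 − 546 = -3396;  -11889 − 3396 = -15285;  -40377 − 15285 = -55662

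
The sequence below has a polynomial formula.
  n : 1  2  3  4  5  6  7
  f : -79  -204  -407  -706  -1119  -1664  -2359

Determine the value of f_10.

First differences: -125, -203, -299, -413, -545, -695
Second differences: -78, -96, -114, -132, -150
Third differences: -18, -18, -18, -18
Constant third difference = -18, so extend:
-150 − 18 = -168;  -695 − 168 = -863;  -2359 − 863 = -3222
-168 − 18 = -186;  -863 − 186 = -1049;  -3222 − 1049 = -4271
-186 − 18 = -204;  -1049 − 204 = -1253;  -4271 − 1253 = -5524

-5524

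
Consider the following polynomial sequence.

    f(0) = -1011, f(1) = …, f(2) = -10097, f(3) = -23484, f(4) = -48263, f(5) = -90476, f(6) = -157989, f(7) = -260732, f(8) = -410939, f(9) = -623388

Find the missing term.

Using the last 8 terms:
D1: -13387  -24779  -42213  -67513  -102743  -150207  -212449
D2: -11392  -17434  -25300  -35230  -47464  -62242
D3: -6042  -7866  -9930  -12234  -14778
D4: -1824  -2064  -2304  -2544
D5: -240  -240  -240
Constant fifth difference = -240.
Extend backward: -1824 + 240 = -1584;  -6042 + 1584 = -4458;  -11392 + 4458 = -6934;  -13387 + 6934 = -6453;  -10097 + 6453 = -3644

-3644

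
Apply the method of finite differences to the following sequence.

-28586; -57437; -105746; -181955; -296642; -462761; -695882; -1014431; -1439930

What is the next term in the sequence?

-1997237

First differences: -28851, -48309, -76209, -114687, -166119, -233121, -318549, -425499
Second differences: -19458, -27900, -38478, -51432, -67002, -85428, -106950
Third differences: -8442, -10578, -12954, -15570, -18426, -21522
Fourth differences: -2136, -2376, -2616, -2856, -3096
Fifth differences: -240, -240, -240, -240
Fifth differences constant at -240.
-3096 − 240 = -3336;  -21522 − 3336 = -24858;  -106950 − 24858 = -131808;  -425499 − 131808 = -557307;  -1439930 − 557307 = -1997237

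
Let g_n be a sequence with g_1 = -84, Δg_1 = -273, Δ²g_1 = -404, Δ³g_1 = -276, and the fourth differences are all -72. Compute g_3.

Build the table forward from the leading diagonal:
Fourth differences: -72  -72  -72
Third differences: -276  -348  -420
Second differences: -404  -680  -1028
First differences: -273  -677  -1357
g: -84  -357  -1034

-1034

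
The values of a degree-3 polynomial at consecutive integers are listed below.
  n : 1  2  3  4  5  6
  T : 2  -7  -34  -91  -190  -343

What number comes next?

-562

D1: -9  -27  -57  -99  -153
D2: -18  -30  -42  -54
D3: -12  -12  -12
Constant third difference = -12, so extend:
-54 − 12 = -66;  -153 − 66 = -219;  -343 − 219 = -562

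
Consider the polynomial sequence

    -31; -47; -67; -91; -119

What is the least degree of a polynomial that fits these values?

2

-16, -20, -24, -28
-4, -4, -4
The second differences are constant, so the polynomial has degree 2.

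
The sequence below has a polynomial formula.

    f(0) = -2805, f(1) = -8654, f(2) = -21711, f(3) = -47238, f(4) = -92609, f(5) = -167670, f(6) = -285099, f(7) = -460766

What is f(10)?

First differences: -5849, -13057, -25527, -45371, -75061, -117429, -175667
Second differences: -7208, -12470, -19844, -29690, -42368, -58238
Third differences: -5262, -7374, -9846, -12678, -15870
Fourth differences: -2112, -2472, -2832, -3192
Fifth differences: -360, -360, -360
Fifth differences constant at -360.
-3192 − 360 = -3552;  -15870 − 3552 = -19422;  -58238 − 19422 = -77660;  -175667 − 77660 = -253327;  -460766 − 253327 = -714093
-3552 − 360 = -3912;  -19422 − 3912 = -23334;  -77660 − 23334 = -100994;  -253327 − 100994 = -354321;  -714093 − 354321 = -1068414
-3912 − 360 = -4272;  -23334 − 4272 = -27606;  -100994 − 27606 = -128600;  -354321 − 128600 = -482921;  -1068414 − 482921 = -1551335

-1551335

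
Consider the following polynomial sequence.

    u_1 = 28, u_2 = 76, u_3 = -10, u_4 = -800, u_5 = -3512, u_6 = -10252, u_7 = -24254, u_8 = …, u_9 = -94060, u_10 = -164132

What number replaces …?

Using the first 7 terms:
D1: 48, -86, -790, -2712, -6740, -14002
D2: -134, -704, -1922, -4028, -7262
D3: -570, -1218, -2106, -3234
D4: -648, -888, -1128
D5: -240, -240
Constant fifth difference = -240.
Extend forward: -1128 − 240 = -1368;  -3234 − 1368 = -4602;  -7262 − 4602 = -11864;  -14002 − 11864 = -25866;  -24254 − 25866 = -50120

-50120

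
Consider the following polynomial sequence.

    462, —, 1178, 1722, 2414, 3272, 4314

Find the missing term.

Using the last 5 terms:
544  692  858  1042
148  166  184
18  18
Constant third difference = 18.
Extend backward: 148 − 18 = 130;  544 − 130 = 414;  1178 − 414 = 764

764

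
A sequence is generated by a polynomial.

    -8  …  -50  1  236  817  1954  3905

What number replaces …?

Using the last 6 terms:
51, 235, 581, 1137, 1951
184, 346, 556, 814
162, 210, 258
48, 48
Constant fourth difference = 48.
Extend backward: 162 − 48 = 114;  184 − 114 = 70;  51 − 70 = -19;  -50 + 19 = -31

-31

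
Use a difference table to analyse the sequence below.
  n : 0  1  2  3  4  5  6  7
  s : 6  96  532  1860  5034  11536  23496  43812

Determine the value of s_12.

441042

D1: 90, 436, 1328, 3174, 6502, 11960, 20316
D2: 346, 892, 1846, 3328, 5458, 8356
D3: 546, 954, 1482, 2130, 2898
D4: 408, 528, 648, 768
D5: 120, 120, 120
The fifth differences are constant (120).
768 + 120 = 888;  2898 + 888 = 3786;  8356 + 3786 = 12142;  20316 + 12142 = 32458;  43812 + 32458 = 76270
888 + 120 = 1008;  3786 + 1008 = 4794;  12142 + 4794 = 16936;  32458 + 16936 = 49394;  76270 + 49394 = 125664
1008 + 120 = 1128;  4794 + 1128 = 5922;  16936 + 5922 = 22858;  49394 + 22858 = 72252;  125664 + 72252 = 197916
1128 + 120 = 1248;  5922 + 1248 = 7170;  22858 + 7170 = 30028;  72252 + 30028 = 102280;  197916 + 102280 = 300196
1248 + 120 = 1368;  7170 + 1368 = 8538;  30028 + 8538 = 38566;  102280 + 38566 = 140846;  300196 + 140846 = 441042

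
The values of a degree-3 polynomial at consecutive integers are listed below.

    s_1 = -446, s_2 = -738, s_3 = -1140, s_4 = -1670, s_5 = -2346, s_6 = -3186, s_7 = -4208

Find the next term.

-5430

D1: -292, -402, -530, -676, -840, -1022
D2: -110, -128, -146, -164, -182
D3: -18, -18, -18, -18
Third differences constant at -18.
-182 − 18 = -200;  -1022 − 200 = -1222;  -4208 − 1222 = -5430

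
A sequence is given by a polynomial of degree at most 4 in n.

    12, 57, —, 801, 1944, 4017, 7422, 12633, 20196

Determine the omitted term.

258

Using the last 6 terms:
D1: 1143  2073  3405  5211  7563
D2: 930  1332  1806  2352
D3: 402  474  546
D4: 72  72
Constant fourth difference = 72.
Extend backward: 402 − 72 = 330;  930 − 330 = 600;  1143 − 600 = 543;  801 − 543 = 258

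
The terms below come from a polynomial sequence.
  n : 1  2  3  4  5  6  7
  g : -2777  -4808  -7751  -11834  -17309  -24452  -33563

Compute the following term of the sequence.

-44966

D1: -2031, -2943, -4083, -5475, -7143, -9111
D2: -912, -1140, -1392, -1668, -1968
D3: -228, -252, -276, -300
D4: -24, -24, -24
Fourth differences constant at -24.
-300 − 24 = -324;  -1968 − 324 = -2292;  -9111 − 2292 = -11403;  -33563 − 11403 = -44966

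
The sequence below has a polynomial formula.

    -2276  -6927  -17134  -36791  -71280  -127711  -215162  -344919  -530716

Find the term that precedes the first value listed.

-535

Δ: -4651  -10207  -19657  -34489  -56431  -87451  -129757  -185797
Δ²: -5556  -9450  -14832  -21942  -31020  -42306  -56040
Δ³: -3894  -5382  -7110  -9078  -11286  -13734
Δ⁴: -1488  -1728  -1968  -2208  -2448
Δ⁵: -240  -240  -240  -240
The fifth differences are constant at -240.
Work back: -1488 + 240 = -1248;  -3894 + 1248 = -2646;  -5556 + 2646 = -2910;  -4651 + 2910 = -1741;  -2276 + 1741 = -535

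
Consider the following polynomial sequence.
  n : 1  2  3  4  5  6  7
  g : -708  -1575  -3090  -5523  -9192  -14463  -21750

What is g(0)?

-867, -1515, -2433, -3669, -5271, -7287
-648, -918, -1236, -1602, -2016
-270, -318, -366, -414
-48, -48, -48
The fourth differences are constant at -48.
Work back: -270 + 48 = -222;  -648 + 222 = -426;  -867 + 426 = -441;  -708 + 441 = -267

-267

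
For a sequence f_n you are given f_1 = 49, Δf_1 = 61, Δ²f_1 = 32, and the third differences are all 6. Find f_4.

Build the table forward from the leading diagonal:
D3: 6  6  6  6
D2: 32  38  44  50
D1: 61  93  131  175
f: 49  110  203  334

334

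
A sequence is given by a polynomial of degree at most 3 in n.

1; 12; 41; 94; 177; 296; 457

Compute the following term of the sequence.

666

First differences: 11, 29, 53, 83, 119, 161
Second differences: 18, 24, 30, 36, 42
Third differences: 6, 6, 6, 6
Constant third difference = 6, so extend:
42 + 6 = 48;  161 + 48 = 209;  457 + 209 = 666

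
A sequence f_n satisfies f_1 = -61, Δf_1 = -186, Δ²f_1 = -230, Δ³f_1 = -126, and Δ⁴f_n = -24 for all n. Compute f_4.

-1435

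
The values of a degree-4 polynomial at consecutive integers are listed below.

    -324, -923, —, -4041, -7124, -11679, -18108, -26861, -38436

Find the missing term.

-2076

Using the last 6 terms:
Δ: -3083  -4555  -6429  -8753  -11575
Δ²: -1472  -1874  -2324  -2822
Δ³: -402  -450  -498
Δ⁴: -48  -48
Constant fourth difference = -48.
Extend backward: -402 + 48 = -354;  -1472 + 354 = -1118;  -3083 + 1118 = -1965;  -4041 + 1965 = -2076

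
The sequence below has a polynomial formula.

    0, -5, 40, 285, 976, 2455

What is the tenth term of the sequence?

D1: -5 , 45 , 245 , 691 , 1479
D2: 50 , 200 , 446 , 788
D3: 150 , 246 , 342
D4: 96 , 96
Fourth differences constant at 96.
342 + 96 = 438;  788 + 438 = 1226;  1479 + 1226 = 2705;  2455 + 2705 = 5160
438 + 96 = 534;  1226 + 534 = 1760;  2705 + 1760 = 4465;  5160 + 4465 = 9625
534 + 96 = 630;  1760 + 630 = 2390;  4465 + 2390 = 6855;  9625 + 6855 = 16480
630 + 96 = 726;  2390 + 726 = 3116;  6855 + 3116 = 9971;  16480 + 9971 = 26451

26451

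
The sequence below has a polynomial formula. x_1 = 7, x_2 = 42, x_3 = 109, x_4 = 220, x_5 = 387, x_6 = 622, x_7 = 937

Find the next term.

D1: 35, 67, 111, 167, 235, 315
D2: 32, 44, 56, 68, 80
D3: 12, 12, 12, 12
Constant third difference = 12, so extend:
80 + 12 = 92;  315 + 92 = 407;  937 + 407 = 1344

1344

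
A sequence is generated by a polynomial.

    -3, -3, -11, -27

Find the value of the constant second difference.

D1: 0, -8, -16
D2: -8, -8

-8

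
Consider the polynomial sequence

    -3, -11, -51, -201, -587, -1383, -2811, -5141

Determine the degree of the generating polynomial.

4

-8, -40, -150, -386, -796, -1428, -2330
-32, -110, -236, -410, -632, -902
-78, -126, -174, -222, -270
-48, -48, -48, -48
The fourth differences are constant, so the polynomial has degree 4.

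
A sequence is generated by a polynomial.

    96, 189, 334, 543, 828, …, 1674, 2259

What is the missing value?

Using the first 5 terms:
Δ: 93  145  209  285
Δ²: 52  64  76
Δ³: 12  12
Constant third difference = 12.
Extend forward: 76 + 12 = 88;  285 + 88 = 373;  828 + 373 = 1201

1201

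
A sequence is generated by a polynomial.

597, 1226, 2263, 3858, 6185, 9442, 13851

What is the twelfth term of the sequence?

62626

D1: 629, 1037, 1595, 2327, 3257, 4409
D2: 408, 558, 732, 930, 1152
D3: 150, 174, 198, 222
D4: 24, 24, 24
Fourth differences constant at 24.
222 + 24 = 246;  1152 + 246 = 1398;  4409 + 1398 = 5807;  13851 + 5807 = 19658
246 + 24 = 270;  1398 + 270 = 1668;  5807 + 1668 = 7475;  19658 + 7475 = 27133
270 + 24 = 294;  1668 + 294 = 1962;  7475 + 1962 = 9437;  27133 + 9437 = 36570
294 + 24 = 318;  1962 + 318 = 2280;  9437 + 2280 = 11717;  36570 + 11717 = 48287
318 + 24 = 342;  2280 + 342 = 2622;  11717 + 2622 = 14339;  48287 + 14339 = 62626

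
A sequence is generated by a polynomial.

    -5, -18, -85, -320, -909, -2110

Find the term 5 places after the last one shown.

D1: -13 , -67 , -235 , -589 , -1201
D2: -54 , -168 , -354 , -612
D3: -114 , -186 , -258
D4: -72 , -72
Fourth differences constant at -72.
-258 − 72 = -330;  -612 − 330 = -942;  -1201 − 942 = -2143;  -2110 − 2143 = -4253
-330 − 72 = -402;  -942 − 402 = -1344;  -2143 − 1344 = -3487;  -4253 − 3487 = -7740
-402 − 72 = -474;  -1344 − 474 = -1818;  -3487 − 1818 = -5305;  -7740 − 5305 = -13045
-474 − 72 = -546;  -1818 − 546 = -2364;  -5305 − 2364 = -7669;  -13045 − 7669 = -20714
-546 − 72 = -618;  -2364 − 618 = -2982;  -7669 − 2982 = -10651;  -20714 − 10651 = -31365

-31365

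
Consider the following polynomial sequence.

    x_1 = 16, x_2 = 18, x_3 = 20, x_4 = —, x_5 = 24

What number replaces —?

Using the first 3 terms:
Δ: 2  2
Constant first difference = 2.
Extend forward: 20 + 2 = 22

22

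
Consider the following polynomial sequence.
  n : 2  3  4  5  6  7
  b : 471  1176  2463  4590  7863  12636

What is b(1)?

138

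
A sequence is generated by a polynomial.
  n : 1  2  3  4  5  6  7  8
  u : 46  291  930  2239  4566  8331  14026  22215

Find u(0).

-9

245  639  1309  2327  3765  5695  8189
394  670  1018  1438  1930  2494
276  348  420  492  564
72  72  72  72
The fourth differences are constant at 72.
Work back: 276 − 72 = 204;  394 − 204 = 190;  245 − 190 = 55;  46 − 55 = -9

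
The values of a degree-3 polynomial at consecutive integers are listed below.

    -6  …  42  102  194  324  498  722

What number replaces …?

Using the last 6 terms:
First differences: 60, 92, 130, 174, 224
Second differences: 32, 38, 44, 50
Third differences: 6, 6, 6
Constant third difference = 6.
Extend backward: 32 − 6 = 26;  60 − 26 = 34;  42 − 34 = 8

8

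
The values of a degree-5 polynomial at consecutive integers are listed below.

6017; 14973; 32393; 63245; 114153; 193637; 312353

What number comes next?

First differences: 8956, 17420, 30852, 50908, 79484, 118716
Second differences: 8464, 13432, 20056, 28576, 39232
Third differences: 4968, 6624, 8520, 10656
Fourth differences: 1656, 1896, 2136
Fifth differences: 240, 240
Constant fifth difference = 240, so extend:
2136 + 240 = 2376;  10656 + 2376 = 13032;  39232 + 13032 = 52264;  118716 + 52264 = 170980;  312353 + 170980 = 483333

483333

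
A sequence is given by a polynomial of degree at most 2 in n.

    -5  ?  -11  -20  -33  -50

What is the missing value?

-6

Using the last 4 terms:
D1: -9  -13  -17
D2: -4  -4
Constant second difference = -4.
Extend backward: -9 + 4 = -5;  -11 + 5 = -6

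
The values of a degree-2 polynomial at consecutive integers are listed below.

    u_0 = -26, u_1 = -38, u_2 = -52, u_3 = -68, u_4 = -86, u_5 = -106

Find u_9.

-206

Δ: -12  -14  -16  -18  -20
Δ²: -2  -2  -2  -2
The second differences are constant (-2).
-20 − 2 = -22;  -106 − 22 = -128
-22 − 2 = -24;  -128 − 24 = -152
-24 − 2 = -26;  -152 − 26 = -178
-26 − 2 = -28;  -178 − 28 = -206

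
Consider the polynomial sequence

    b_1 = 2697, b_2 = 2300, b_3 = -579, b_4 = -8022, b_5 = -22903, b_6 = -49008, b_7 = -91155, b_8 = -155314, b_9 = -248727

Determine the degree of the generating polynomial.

5

First differences: -397, -2879, -7443, -14881, -26105, -42147, -64159, -93413
Second differences: -2482, -4564, -7438, -11224, -16042, -22012, -29254
Third differences: -2082, -2874, -3786, -4818, -5970, -7242
Fourth differences: -792, -912, -1032, -1152, -1272
Fifth differences: -120, -120, -120, -120
The fifth differences are constant, so the polynomial has degree 5.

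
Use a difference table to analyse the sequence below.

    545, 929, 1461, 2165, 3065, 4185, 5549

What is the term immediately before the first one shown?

285

Δ: 384  532  704  900  1120  1364
Δ²: 148  172  196  220  244
Δ³: 24  24  24  24
The third differences are constant at 24.
Work back: 148 − 24 = 124;  384 − 124 = 260;  545 − 260 = 285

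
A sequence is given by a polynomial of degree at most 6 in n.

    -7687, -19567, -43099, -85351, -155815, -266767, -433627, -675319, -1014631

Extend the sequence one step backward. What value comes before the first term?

-2455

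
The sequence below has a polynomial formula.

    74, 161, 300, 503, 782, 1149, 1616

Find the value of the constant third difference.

First differences: 87, 139, 203, 279, 367, 467
Second differences: 52, 64, 76, 88, 100
Third differences: 12, 12, 12, 12

12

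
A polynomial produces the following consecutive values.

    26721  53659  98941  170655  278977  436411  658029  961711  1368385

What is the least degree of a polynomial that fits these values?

5

Δ: 26938, 45282, 71714, 108322, 157434, 221618, 303682, 406674
Δ²: 18344, 26432, 36608, 49112, 64184, 82064, 102992
Δ³: 8088, 10176, 12504, 15072, 17880, 20928
Δ⁴: 2088, 2328, 2568, 2808, 3048
Δ⁵: 240, 240, 240, 240
The fifth differences are constant, so the polynomial has degree 5.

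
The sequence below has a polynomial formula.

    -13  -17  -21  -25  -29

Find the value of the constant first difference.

-4

D1: -4, -4, -4, -4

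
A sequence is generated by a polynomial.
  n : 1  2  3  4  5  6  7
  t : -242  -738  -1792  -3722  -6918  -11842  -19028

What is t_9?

Δ: -496, -1054, -1930, -3196, -4924, -7186
Δ²: -558, -876, -1266, -1728, -2262
Δ³: -318, -390, -462, -534
Δ⁴: -72, -72, -72
The fourth differences are constant (-72).
-534 − 72 = -606;  -2262 − 606 = -2868;  -7186 − 2868 = -10054;  -19028 − 10054 = -29082
-606 − 72 = -678;  -2868 − 678 = -3546;  -10054 − 3546 = -13600;  -29082 − 13600 = -42682

-42682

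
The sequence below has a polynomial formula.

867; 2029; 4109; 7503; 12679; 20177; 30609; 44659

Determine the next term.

D1: 1162  2080  3394  5176  7498  10432  14050
D2: 918  1314  1782  2322  2934  3618
D3: 396  468  540  612  684
D4: 72  72  72  72
Constant fourth difference = 72, so extend:
684 + 72 = 756;  3618 + 756 = 4374;  14050 + 4374 = 18424;  44659 + 18424 = 63083

63083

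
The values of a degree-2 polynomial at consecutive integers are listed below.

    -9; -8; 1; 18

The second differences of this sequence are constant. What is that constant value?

D1: 1, 9, 17
D2: 8, 8

8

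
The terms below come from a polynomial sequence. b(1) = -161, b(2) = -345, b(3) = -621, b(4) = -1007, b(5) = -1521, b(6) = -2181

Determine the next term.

-3005

Δ: -184, -276, -386, -514, -660
Δ²: -92, -110, -128, -146
Δ³: -18, -18, -18
Third differences constant at -18.
-146 − 18 = -164;  -660 − 164 = -824;  -2181 − 824 = -3005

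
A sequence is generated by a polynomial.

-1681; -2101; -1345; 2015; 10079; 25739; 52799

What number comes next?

96095

First differences: -420, 756, 3360, 8064, 15660, 27060
Second differences: 1176, 2604, 4704, 7596, 11400
Third differences: 1428, 2100, 2892, 3804
Fourth differences: 672, 792, 912
Fifth differences: 120, 120
The fifth differences are constant (120).
912 + 120 = 1032;  3804 + 1032 = 4836;  11400 + 4836 = 16236;  27060 + 16236 = 43296;  52799 + 43296 = 96095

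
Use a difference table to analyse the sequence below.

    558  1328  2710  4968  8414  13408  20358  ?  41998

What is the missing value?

Using the first 7 terms:
Δ: 770, 1382, 2258, 3446, 4994, 6950
Δ²: 612, 876, 1188, 1548, 1956
Δ³: 264, 312, 360, 408
Δ⁴: 48, 48, 48
Constant fourth difference = 48.
Extend forward: 408 + 48 = 456;  1956 + 456 = 2412;  6950 + 2412 = 9362;  20358 + 9362 = 29720

29720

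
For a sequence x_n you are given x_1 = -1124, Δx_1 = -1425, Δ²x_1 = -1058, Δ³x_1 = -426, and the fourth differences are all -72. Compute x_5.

-14948

Build the table forward from the leading diagonal:
Fourth differences: -72  -72  -72  -72  -72
Third differences: -426  -498  -570  -642  -714
Second differences: -1058  -1484  -1982  -2552  -3194
First differences: -1425  -2483  -3967  -5949  -8501
x: -1124  -2549  -5032  -8999  -14948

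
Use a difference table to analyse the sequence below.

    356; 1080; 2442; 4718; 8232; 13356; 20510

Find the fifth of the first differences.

5124

Δ: 724, 1362, 2276, 3514, 5124, 7154
Δ²: 638, 914, 1238, 1610, 2030
Δ³: 276, 324, 372, 420
Δ⁴: 48, 48, 48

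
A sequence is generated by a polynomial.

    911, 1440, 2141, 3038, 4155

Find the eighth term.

9066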